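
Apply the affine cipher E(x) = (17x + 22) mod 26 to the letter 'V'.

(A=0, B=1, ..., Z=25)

Step 1: Convert 'V' to number: x = 21.
Step 2: E(21) = (17 * 21 + 22) mod 26 = 379 mod 26 = 15.
Step 3: Convert 15 back to letter: P.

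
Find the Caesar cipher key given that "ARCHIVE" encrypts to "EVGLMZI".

Step 1: Compare first letters: A (position 0) -> E (position 4).
Step 2: Shift = (4 - 0) mod 26 = 4.
The shift value is 4.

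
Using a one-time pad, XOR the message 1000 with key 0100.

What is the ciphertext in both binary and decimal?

Step 1: Write out the XOR operation bit by bit:
  Message: 1000
  Key:     0100
  XOR:     1100
Step 2: Convert to decimal: 1100 = 12.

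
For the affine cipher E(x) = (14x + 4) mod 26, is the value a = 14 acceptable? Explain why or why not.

Step 1: Compute gcd(14, 26).
Step 2: gcd(14, 26) = 2.
Since gcd = 2 != 1, 14 shares a common factor with 26, so it cannot be used.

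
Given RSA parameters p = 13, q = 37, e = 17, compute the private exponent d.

Step 1: n = 13 * 37 = 481.
Step 2: phi(n) = 12 * 36 = 432.
Step 3: Find d such that 17 * d = 1 (mod 432).
Step 4: d = 17^(-1) mod 432 = 305.
Verification: 17 * 305 = 5185 = 12 * 432 + 1.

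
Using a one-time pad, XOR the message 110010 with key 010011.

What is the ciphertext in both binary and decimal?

Step 1: Write out the XOR operation bit by bit:
  Message: 110010
  Key:     010011
  XOR:     100001
Step 2: Convert to decimal: 100001 = 33.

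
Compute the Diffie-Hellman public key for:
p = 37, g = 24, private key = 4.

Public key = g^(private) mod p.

Step 1: A = g^a mod p = 24^4 mod 37.
  24^1 mod 37 = 24
  24^2 mod 37 = (24 * 24) mod 37 = 21
  24^3 mod 37 = (21 * 24) mod 37 = 23
  24^4 mod 37 = (23 * 24) mod 37 = 34
Result: A = 34.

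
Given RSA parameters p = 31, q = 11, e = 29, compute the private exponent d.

Step 1: n = 31 * 11 = 341.
Step 2: phi(n) = 30 * 10 = 300.
Step 3: Find d such that 29 * d = 1 (mod 300).
Step 4: d = 29^(-1) mod 300 = 269.
Verification: 29 * 269 = 7801 = 26 * 300 + 1.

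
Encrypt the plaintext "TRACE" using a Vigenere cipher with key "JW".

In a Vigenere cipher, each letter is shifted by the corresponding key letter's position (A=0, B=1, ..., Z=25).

Step 1: Repeat key to match plaintext length:
  Plaintext: TRACE
  Key:       JWJWJ
Step 2: Encrypt each letter:
  T(19) + J(9) = (19+9) mod 26 = 2 = C
  R(17) + W(22) = (17+22) mod 26 = 13 = N
  A(0) + J(9) = (0+9) mod 26 = 9 = J
  C(2) + W(22) = (2+22) mod 26 = 24 = Y
  E(4) + J(9) = (4+9) mod 26 = 13 = N
Ciphertext: CNJYN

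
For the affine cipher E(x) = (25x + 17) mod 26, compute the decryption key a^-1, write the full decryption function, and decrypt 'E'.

Step 1: Find a^-1, the modular inverse of 25 mod 26.
Step 2: We need 25 * a^-1 = 1 (mod 26).
Step 3: 25 * 25 = 625 = 24 * 26 + 1, so a^-1 = 25.
Step 4: D(y) = 25(y - 17) mod 26.
Step 5: Apply to 'E' (y = 4): D(4) = 25 * (4 - 17) mod 26 = 25 * -13 mod 26 = 13 -> 'N'.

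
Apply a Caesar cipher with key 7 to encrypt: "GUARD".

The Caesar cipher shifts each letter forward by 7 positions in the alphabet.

Step 1: For each letter, shift forward by 7 positions (mod 26).
  G (position 6) -> position (6+7) mod 26 = 13 -> N
  U (position 20) -> position (20+7) mod 26 = 1 -> B
  A (position 0) -> position (0+7) mod 26 = 7 -> H
  R (position 17) -> position (17+7) mod 26 = 24 -> Y
  D (position 3) -> position (3+7) mod 26 = 10 -> K
Result: NBHYK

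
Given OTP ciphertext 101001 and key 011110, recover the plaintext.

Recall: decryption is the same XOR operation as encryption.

Step 1: XOR ciphertext with key:
  Ciphertext: 101001
  Key:        011110
  XOR:        110111
Step 2: Plaintext = 110111 = 55 in decimal.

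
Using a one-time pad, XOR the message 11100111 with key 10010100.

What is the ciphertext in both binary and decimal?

Step 1: Write out the XOR operation bit by bit:
  Message: 11100111
  Key:     10010100
  XOR:     01110011
Step 2: Convert to decimal: 01110011 = 115.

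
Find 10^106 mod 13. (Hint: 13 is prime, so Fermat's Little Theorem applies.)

Step 1: Since 13 is prime, by Fermat's Little Theorem: 10^12 = 1 (mod 13).
Step 2: Reduce exponent: 106 mod 12 = 10.
Step 3: So 10^106 = 10^10 (mod 13).
Step 4: 10^10 mod 13 = 3.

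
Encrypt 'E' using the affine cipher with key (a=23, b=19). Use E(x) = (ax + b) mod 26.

Step 1: Convert 'E' to number: x = 4.
Step 2: E(4) = (23 * 4 + 19) mod 26 = 111 mod 26 = 7.
Step 3: Convert 7 back to letter: H.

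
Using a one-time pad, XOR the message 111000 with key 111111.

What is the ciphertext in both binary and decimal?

Step 1: Write out the XOR operation bit by bit:
  Message: 111000
  Key:     111111
  XOR:     000111
Step 2: Convert to decimal: 000111 = 7.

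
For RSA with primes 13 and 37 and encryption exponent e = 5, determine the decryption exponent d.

Step 1: n = 13 * 37 = 481.
Step 2: phi(n) = 12 * 36 = 432.
Step 3: Find d such that 5 * d = 1 (mod 432).
Step 4: d = 5^(-1) mod 432 = 173.
Verification: 5 * 173 = 865 = 2 * 432 + 1.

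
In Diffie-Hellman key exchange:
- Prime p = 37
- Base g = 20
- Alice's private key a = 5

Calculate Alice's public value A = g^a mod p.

Step 1: A = g^a mod p = 20^5 mod 37.
  20^1 mod 37 = 20
  20^2 mod 37 = (20 * 20) mod 37 = 30
  20^3 mod 37 = (30 * 20) mod 37 = 8
  20^4 mod 37 = (8 * 20) mod 37 = 12
  20^5 mod 37 = (12 * 20) mod 37 = 18
Result: A = 18.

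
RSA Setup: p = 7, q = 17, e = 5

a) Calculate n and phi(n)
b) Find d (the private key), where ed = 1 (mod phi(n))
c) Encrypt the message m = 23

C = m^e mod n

Step 1: n = 7 * 17 = 119.
Step 2: phi(n) = (7-1)(17-1) = 6 * 16 = 96.
Step 3: Find d = 5^(-1) mod 96 = 77.
  Verify: 5 * 77 = 385 = 1 (mod 96).
Step 4: C = 23^5 mod 119 = 109.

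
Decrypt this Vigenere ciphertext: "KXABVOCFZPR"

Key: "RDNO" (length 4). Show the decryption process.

Step 1: Key 'RDNO' has length 4. Extended key: RDNORDNORDN
Step 2: Decrypt each position:
  K(10) - R(17) = 19 = T
  X(23) - D(3) = 20 = U
  A(0) - N(13) = 13 = N
  B(1) - O(14) = 13 = N
  V(21) - R(17) = 4 = E
  O(14) - D(3) = 11 = L
  C(2) - N(13) = 15 = P
  F(5) - O(14) = 17 = R
  Z(25) - R(17) = 8 = I
  P(15) - D(3) = 12 = M
  R(17) - N(13) = 4 = E
Plaintext: TUNNELPRIME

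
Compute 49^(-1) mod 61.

Step 1: We need x such that 49 * x = 1 (mod 61).
Step 2: Using the extended Euclidean algorithm or trial:
  49 * 5 = 245 = 4 * 61 + 1.
Step 3: Since 245 mod 61 = 1, the inverse is x = 5.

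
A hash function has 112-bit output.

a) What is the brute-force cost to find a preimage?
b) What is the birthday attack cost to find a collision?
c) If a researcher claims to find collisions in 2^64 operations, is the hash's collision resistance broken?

Step 1: Preimage resistance requires brute-force of 2^112 operations.
Step 2: Collision resistance (birthday bound) = 2^(112/2) = 2^56.
Step 3: The claimed attack costs 2^64 operations.
Step 4: Since 2^64 >= 2^56, the claimed attack is no faster than the generic birthday attack, so this does not break collision resistance.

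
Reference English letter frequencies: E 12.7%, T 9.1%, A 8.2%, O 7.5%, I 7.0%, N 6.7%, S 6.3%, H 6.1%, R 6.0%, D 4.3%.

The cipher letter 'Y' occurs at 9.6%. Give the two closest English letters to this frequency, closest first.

Step 1: Observed frequency of 'Y' is 9.6%.
Step 2: Compute distances to each reference frequency and sort:
  T (9.1%): difference = 0.5% <-- BEST
  A (8.2%): difference = 1.4% <-- RUNNER-UP
  O (7.5%): difference = 2.1%
  I (7.0%): difference = 2.6%
  N (6.7%): difference = 2.9%
Step 3: Most likely is 'T' (9.1%, diff 0.5%); second most likely is 'A' (8.2%, diff 1.4%).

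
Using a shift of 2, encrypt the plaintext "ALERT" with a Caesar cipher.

Step 1: For each letter, shift forward by 2 positions (mod 26).
  A (position 0) -> position (0+2) mod 26 = 2 -> C
  L (position 11) -> position (11+2) mod 26 = 13 -> N
  E (position 4) -> position (4+2) mod 26 = 6 -> G
  R (position 17) -> position (17+2) mod 26 = 19 -> T
  T (position 19) -> position (19+2) mod 26 = 21 -> V
Result: CNGTV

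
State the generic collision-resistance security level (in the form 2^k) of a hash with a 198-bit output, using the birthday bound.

Step 1: The birthday paradox gives collision probability ~50% after sqrt(2^n) = 2^(n/2) hashes.
Step 2: For 198-bit output: 2^(198/2) = 2^99.
Step 3: Approximately 2^99 hash computations needed.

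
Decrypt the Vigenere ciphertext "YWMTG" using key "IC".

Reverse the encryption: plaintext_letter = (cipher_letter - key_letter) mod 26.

Step 1: Extend key: ICICI
Step 2: Decrypt each letter (c - k) mod 26:
  Y(24) - I(8) = (24-8) mod 26 = 16 = Q
  W(22) - C(2) = (22-2) mod 26 = 20 = U
  M(12) - I(8) = (12-8) mod 26 = 4 = E
  T(19) - C(2) = (19-2) mod 26 = 17 = R
  G(6) - I(8) = (6-8) mod 26 = 24 = Y
Plaintext: QUERY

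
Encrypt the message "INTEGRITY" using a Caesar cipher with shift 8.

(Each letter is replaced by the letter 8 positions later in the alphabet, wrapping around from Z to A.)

Step 1: For each letter, shift forward by 8 positions (mod 26).
  I (position 8) -> position (8+8) mod 26 = 16 -> Q
  N (position 13) -> position (13+8) mod 26 = 21 -> V
  T (position 19) -> position (19+8) mod 26 = 1 -> B
  E (position 4) -> position (4+8) mod 26 = 12 -> M
  G (position 6) -> position (6+8) mod 26 = 14 -> O
  R (position 17) -> position (17+8) mod 26 = 25 -> Z
  I (position 8) -> position (8+8) mod 26 = 16 -> Q
  T (position 19) -> position (19+8) mod 26 = 1 -> B
  Y (position 24) -> position (24+8) mod 26 = 6 -> G
Result: QVBMOZQBG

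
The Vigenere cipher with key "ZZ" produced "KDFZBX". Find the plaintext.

Step 1: Extend key: ZZZZZZ
Step 2: Decrypt each letter (c - k) mod 26:
  K(10) - Z(25) = (10-25) mod 26 = 11 = L
  D(3) - Z(25) = (3-25) mod 26 = 4 = E
  F(5) - Z(25) = (5-25) mod 26 = 6 = G
  Z(25) - Z(25) = (25-25) mod 26 = 0 = A
  B(1) - Z(25) = (1-25) mod 26 = 2 = C
  X(23) - Z(25) = (23-25) mod 26 = 24 = Y
Plaintext: LEGACY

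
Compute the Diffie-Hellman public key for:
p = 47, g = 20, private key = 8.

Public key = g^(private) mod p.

Step 1: A = g^a mod p = 20^8 mod 47.
  20^1 mod 47 = 20
  20^2 mod 47 = (20 * 20) mod 47 = 24
  20^3 mod 47 = (24 * 20) mod 47 = 10
  20^4 mod 47 = (10 * 20) mod 47 = 12
  20^5 mod 47 = (12 * 20) mod 47 = 5
  20^6 mod 47 = (5 * 20) mod 47 = 6
  20^7 mod 47 = (6 * 20) mod 47 = 26
  20^8 mod 47 = (26 * 20) mod 47 = 3
Result: A = 3.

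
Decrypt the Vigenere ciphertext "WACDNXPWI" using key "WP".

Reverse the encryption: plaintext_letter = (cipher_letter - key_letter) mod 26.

Step 1: Extend key: WPWPWPWPW
Step 2: Decrypt each letter (c - k) mod 26:
  W(22) - W(22) = (22-22) mod 26 = 0 = A
  A(0) - P(15) = (0-15) mod 26 = 11 = L
  C(2) - W(22) = (2-22) mod 26 = 6 = G
  D(3) - P(15) = (3-15) mod 26 = 14 = O
  N(13) - W(22) = (13-22) mod 26 = 17 = R
  X(23) - P(15) = (23-15) mod 26 = 8 = I
  P(15) - W(22) = (15-22) mod 26 = 19 = T
  W(22) - P(15) = (22-15) mod 26 = 7 = H
  I(8) - W(22) = (8-22) mod 26 = 12 = M
Plaintext: ALGORITHM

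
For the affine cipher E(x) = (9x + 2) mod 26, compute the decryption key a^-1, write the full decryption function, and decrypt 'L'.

Step 1: Find a^-1, the modular inverse of 9 mod 26.
Step 2: We need 9 * a^-1 = 1 (mod 26).
Step 3: 9 * 3 = 27 = 1 * 26 + 1, so a^-1 = 3.
Step 4: D(y) = 3(y - 2) mod 26.
Step 5: Apply to 'L' (y = 11): D(11) = 3 * (11 - 2) mod 26 = 3 * 9 mod 26 = 1 -> 'B'.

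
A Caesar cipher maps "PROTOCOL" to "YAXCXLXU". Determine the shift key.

Step 1: Compare first letters: P (position 15) -> Y (position 24).
Step 2: Shift = (24 - 15) mod 26 = 9.
The shift value is 9.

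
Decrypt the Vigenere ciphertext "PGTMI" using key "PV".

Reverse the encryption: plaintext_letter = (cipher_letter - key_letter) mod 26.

Step 1: Extend key: PVPVP
Step 2: Decrypt each letter (c - k) mod 26:
  P(15) - P(15) = (15-15) mod 26 = 0 = A
  G(6) - V(21) = (6-21) mod 26 = 11 = L
  T(19) - P(15) = (19-15) mod 26 = 4 = E
  M(12) - V(21) = (12-21) mod 26 = 17 = R
  I(8) - P(15) = (8-15) mod 26 = 19 = T
Plaintext: ALERT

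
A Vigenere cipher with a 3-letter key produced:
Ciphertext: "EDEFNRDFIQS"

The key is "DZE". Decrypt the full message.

Step 1: Key 'DZE' has length 3. Extended key: DZEDZEDZEDZ
Step 2: Decrypt each position:
  E(4) - D(3) = 1 = B
  D(3) - Z(25) = 4 = E
  E(4) - E(4) = 0 = A
  F(5) - D(3) = 2 = C
  N(13) - Z(25) = 14 = O
  R(17) - E(4) = 13 = N
  D(3) - D(3) = 0 = A
  F(5) - Z(25) = 6 = G
  I(8) - E(4) = 4 = E
  Q(16) - D(3) = 13 = N
  S(18) - Z(25) = 19 = T
Plaintext: BEACONAGENT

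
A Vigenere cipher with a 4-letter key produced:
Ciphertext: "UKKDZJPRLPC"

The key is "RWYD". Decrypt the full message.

Step 1: Key 'RWYD' has length 4. Extended key: RWYDRWYDRWY
Step 2: Decrypt each position:
  U(20) - R(17) = 3 = D
  K(10) - W(22) = 14 = O
  K(10) - Y(24) = 12 = M
  D(3) - D(3) = 0 = A
  Z(25) - R(17) = 8 = I
  J(9) - W(22) = 13 = N
  P(15) - Y(24) = 17 = R
  R(17) - D(3) = 14 = O
  L(11) - R(17) = 20 = U
  P(15) - W(22) = 19 = T
  C(2) - Y(24) = 4 = E
Plaintext: DOMAINROUTE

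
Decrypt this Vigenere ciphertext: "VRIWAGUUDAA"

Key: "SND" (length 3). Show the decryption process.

Step 1: Key 'SND' has length 3. Extended key: SNDSNDSNDSN
Step 2: Decrypt each position:
  V(21) - S(18) = 3 = D
  R(17) - N(13) = 4 = E
  I(8) - D(3) = 5 = F
  W(22) - S(18) = 4 = E
  A(0) - N(13) = 13 = N
  G(6) - D(3) = 3 = D
  U(20) - S(18) = 2 = C
  U(20) - N(13) = 7 = H
  D(3) - D(3) = 0 = A
  A(0) - S(18) = 8 = I
  A(0) - N(13) = 13 = N
Plaintext: DEFENDCHAIN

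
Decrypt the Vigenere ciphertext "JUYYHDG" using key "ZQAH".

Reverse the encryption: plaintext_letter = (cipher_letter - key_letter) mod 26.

Step 1: Extend key: ZQAHZQA
Step 2: Decrypt each letter (c - k) mod 26:
  J(9) - Z(25) = (9-25) mod 26 = 10 = K
  U(20) - Q(16) = (20-16) mod 26 = 4 = E
  Y(24) - A(0) = (24-0) mod 26 = 24 = Y
  Y(24) - H(7) = (24-7) mod 26 = 17 = R
  H(7) - Z(25) = (7-25) mod 26 = 8 = I
  D(3) - Q(16) = (3-16) mod 26 = 13 = N
  G(6) - A(0) = (6-0) mod 26 = 6 = G
Plaintext: KEYRING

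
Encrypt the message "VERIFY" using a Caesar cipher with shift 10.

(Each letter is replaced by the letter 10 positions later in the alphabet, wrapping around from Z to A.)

Step 1: For each letter, shift forward by 10 positions (mod 26).
  V (position 21) -> position (21+10) mod 26 = 5 -> F
  E (position 4) -> position (4+10) mod 26 = 14 -> O
  R (position 17) -> position (17+10) mod 26 = 1 -> B
  I (position 8) -> position (8+10) mod 26 = 18 -> S
  F (position 5) -> position (5+10) mod 26 = 15 -> P
  Y (position 24) -> position (24+10) mod 26 = 8 -> I
Result: FOBSPI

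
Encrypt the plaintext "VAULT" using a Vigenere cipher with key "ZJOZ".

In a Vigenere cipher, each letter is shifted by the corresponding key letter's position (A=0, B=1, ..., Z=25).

Step 1: Repeat key to match plaintext length:
  Plaintext: VAULT
  Key:       ZJOZZ
Step 2: Encrypt each letter:
  V(21) + Z(25) = (21+25) mod 26 = 20 = U
  A(0) + J(9) = (0+9) mod 26 = 9 = J
  U(20) + O(14) = (20+14) mod 26 = 8 = I
  L(11) + Z(25) = (11+25) mod 26 = 10 = K
  T(19) + Z(25) = (19+25) mod 26 = 18 = S
Ciphertext: UJIKS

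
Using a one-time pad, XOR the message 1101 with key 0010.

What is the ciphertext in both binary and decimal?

Step 1: Write out the XOR operation bit by bit:
  Message: 1101
  Key:     0010
  XOR:     1111
Step 2: Convert to decimal: 1111 = 15.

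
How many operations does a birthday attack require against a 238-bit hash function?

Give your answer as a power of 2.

Step 1: The birthday paradox gives collision probability ~50% after sqrt(2^n) = 2^(n/2) hashes.
Step 2: For 238-bit output: 2^(238/2) = 2^119.
Step 3: Approximately 2^119 hash computations needed.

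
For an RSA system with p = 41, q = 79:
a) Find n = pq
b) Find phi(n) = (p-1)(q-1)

Step 1: n = p * q = 41 * 79 = 3239.
Step 2: phi(n) = (p-1)(q-1) = 40 * 78 = 3120.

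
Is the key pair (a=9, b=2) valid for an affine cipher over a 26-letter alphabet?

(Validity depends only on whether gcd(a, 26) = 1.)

Step 1: Compute gcd(9, 26).
Step 2: gcd(9, 26) = 1.
Since gcd = 1, 9 is coprime with 26, so it is a valid key.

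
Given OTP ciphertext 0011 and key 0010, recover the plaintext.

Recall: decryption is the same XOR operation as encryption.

Step 1: XOR ciphertext with key:
  Ciphertext: 0011
  Key:        0010
  XOR:        0001
Step 2: Plaintext = 0001 = 1 in decimal.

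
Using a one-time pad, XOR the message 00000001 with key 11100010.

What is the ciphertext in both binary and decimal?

Step 1: Write out the XOR operation bit by bit:
  Message: 00000001
  Key:     11100010
  XOR:     11100011
Step 2: Convert to decimal: 11100011 = 227.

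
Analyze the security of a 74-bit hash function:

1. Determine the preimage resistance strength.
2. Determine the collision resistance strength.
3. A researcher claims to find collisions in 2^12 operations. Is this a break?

Step 1: Preimage resistance requires brute-force of 2^74 operations.
Step 2: Collision resistance (birthday bound) = 2^(74/2) = 2^37.
Step 3: The claimed attack costs 2^12 operations.
Step 4: Since 2^12 < 2^37, the claimed attack beats the generic birthday bound, so collision resistance is broken.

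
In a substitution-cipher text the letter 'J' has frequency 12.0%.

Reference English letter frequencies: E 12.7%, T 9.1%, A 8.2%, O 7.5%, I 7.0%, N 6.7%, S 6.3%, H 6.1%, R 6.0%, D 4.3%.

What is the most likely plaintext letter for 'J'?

Step 1: The observed frequency is 12.0%.
Step 2: Compare with English frequencies:
  E: 12.7% (difference: 0.7%) <-- closest
  T: 9.1% (difference: 2.9%)
  A: 8.2% (difference: 3.8%)
  O: 7.5% (difference: 4.5%)
  I: 7.0% (difference: 5.0%)
  N: 6.7% (difference: 5.3%)
  S: 6.3% (difference: 5.7%)
  H: 6.1% (difference: 5.9%)
  R: 6.0% (difference: 6.0%)
  D: 4.3% (difference: 7.7%)
Step 3: 'J' most likely represents 'E' (frequency 12.7%).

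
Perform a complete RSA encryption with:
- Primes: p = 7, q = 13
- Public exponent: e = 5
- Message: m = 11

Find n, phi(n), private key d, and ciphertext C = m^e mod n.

Step 1: n = 7 * 13 = 91.
Step 2: phi(n) = (7-1)(13-1) = 6 * 12 = 72.
Step 3: Find d = 5^(-1) mod 72 = 29.
  Verify: 5 * 29 = 145 = 1 (mod 72).
Step 4: C = 11^5 mod 91 = 72.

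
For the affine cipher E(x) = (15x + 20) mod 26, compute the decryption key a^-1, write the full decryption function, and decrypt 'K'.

Step 1: Find a^-1, the modular inverse of 15 mod 26.
Step 2: We need 15 * a^-1 = 1 (mod 26).
Step 3: 15 * 7 = 105 = 4 * 26 + 1, so a^-1 = 7.
Step 4: D(y) = 7(y - 20) mod 26.
Step 5: Apply to 'K' (y = 10): D(10) = 7 * (10 - 20) mod 26 = 7 * -10 mod 26 = 8 -> 'I'.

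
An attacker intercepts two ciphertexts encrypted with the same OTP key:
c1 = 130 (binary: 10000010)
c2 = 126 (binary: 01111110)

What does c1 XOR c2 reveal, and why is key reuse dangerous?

Step 1: c1 XOR c2 = (m1 XOR k) XOR (m2 XOR k).
Step 2: By XOR associativity/commutativity: = m1 XOR m2 XOR k XOR k = m1 XOR m2.
Step 3: 10000010 XOR 01111110 = 11111100 = 252.
Step 4: The key cancels out! An attacker learns m1 XOR m2 = 252, revealing the relationship between plaintexts.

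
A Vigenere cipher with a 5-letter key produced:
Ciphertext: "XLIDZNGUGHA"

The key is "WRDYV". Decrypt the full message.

Step 1: Key 'WRDYV' has length 5. Extended key: WRDYVWRDYVW
Step 2: Decrypt each position:
  X(23) - W(22) = 1 = B
  L(11) - R(17) = 20 = U
  I(8) - D(3) = 5 = F
  D(3) - Y(24) = 5 = F
  Z(25) - V(21) = 4 = E
  N(13) - W(22) = 17 = R
  G(6) - R(17) = 15 = P
  U(20) - D(3) = 17 = R
  G(6) - Y(24) = 8 = I
  H(7) - V(21) = 12 = M
  A(0) - W(22) = 4 = E
Plaintext: BUFFERPRIME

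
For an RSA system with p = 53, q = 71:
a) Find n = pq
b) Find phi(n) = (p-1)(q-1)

Step 1: n = p * q = 53 * 71 = 3763.
Step 2: phi(n) = (p-1)(q-1) = 52 * 70 = 3640.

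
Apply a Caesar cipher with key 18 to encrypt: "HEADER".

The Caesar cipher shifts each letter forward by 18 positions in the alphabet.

Step 1: For each letter, shift forward by 18 positions (mod 26).
  H (position 7) -> position (7+18) mod 26 = 25 -> Z
  E (position 4) -> position (4+18) mod 26 = 22 -> W
  A (position 0) -> position (0+18) mod 26 = 18 -> S
  D (position 3) -> position (3+18) mod 26 = 21 -> V
  E (position 4) -> position (4+18) mod 26 = 22 -> W
  R (position 17) -> position (17+18) mod 26 = 9 -> J
Result: ZWSVWJ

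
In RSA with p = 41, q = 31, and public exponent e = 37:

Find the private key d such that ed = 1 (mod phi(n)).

Step 1: n = 41 * 31 = 1271.
Step 2: phi(n) = 40 * 30 = 1200.
Step 3: Find d such that 37 * d = 1 (mod 1200).
Step 4: d = 37^(-1) mod 1200 = 973.
Verification: 37 * 973 = 36001 = 30 * 1200 + 1.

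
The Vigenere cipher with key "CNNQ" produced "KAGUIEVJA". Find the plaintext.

Step 1: Extend key: CNNQCNNQC
Step 2: Decrypt each letter (c - k) mod 26:
  K(10) - C(2) = (10-2) mod 26 = 8 = I
  A(0) - N(13) = (0-13) mod 26 = 13 = N
  G(6) - N(13) = (6-13) mod 26 = 19 = T
  U(20) - Q(16) = (20-16) mod 26 = 4 = E
  I(8) - C(2) = (8-2) mod 26 = 6 = G
  E(4) - N(13) = (4-13) mod 26 = 17 = R
  V(21) - N(13) = (21-13) mod 26 = 8 = I
  J(9) - Q(16) = (9-16) mod 26 = 19 = T
  A(0) - C(2) = (0-2) mod 26 = 24 = Y
Plaintext: INTEGRITY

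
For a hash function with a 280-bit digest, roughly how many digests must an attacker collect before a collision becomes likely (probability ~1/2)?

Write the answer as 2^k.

Step 1: The birthday paradox gives collision probability ~50% after sqrt(2^n) = 2^(n/2) hashes.
Step 2: For 280-bit output: 2^(280/2) = 2^140.
Step 3: Approximately 2^140 hash computations needed.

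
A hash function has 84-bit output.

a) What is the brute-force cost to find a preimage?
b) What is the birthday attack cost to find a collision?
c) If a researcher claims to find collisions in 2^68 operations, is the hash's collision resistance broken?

Step 1: Preimage resistance requires brute-force of 2^84 operations.
Step 2: Collision resistance (birthday bound) = 2^(84/2) = 2^42.
Step 3: The claimed attack costs 2^68 operations.
Step 4: Since 2^68 >= 2^42, the claimed attack is no faster than the generic birthday attack, so this does not break collision resistance.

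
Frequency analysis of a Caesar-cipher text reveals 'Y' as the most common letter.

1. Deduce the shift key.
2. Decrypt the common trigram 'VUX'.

Step 1: In English, 'E' is the most frequent letter (12.7%).
Step 2: The most frequent ciphertext letter is 'Y' (position 24).
Step 3: Shift = (24 - 4) mod 26 = 20.
Step 4: Decrypt 'VUX' by shifting back 20:
  V -> B
  U -> A
  X -> D
Step 5: 'VUX' decrypts to 'BAD'.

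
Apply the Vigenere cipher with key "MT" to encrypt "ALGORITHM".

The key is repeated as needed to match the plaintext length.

Step 1: Repeat key to match plaintext length:
  Plaintext: ALGORITHM
  Key:       MTMTMTMTM
Step 2: Encrypt each letter:
  A(0) + M(12) = (0+12) mod 26 = 12 = M
  L(11) + T(19) = (11+19) mod 26 = 4 = E
  G(6) + M(12) = (6+12) mod 26 = 18 = S
  O(14) + T(19) = (14+19) mod 26 = 7 = H
  R(17) + M(12) = (17+12) mod 26 = 3 = D
  I(8) + T(19) = (8+19) mod 26 = 1 = B
  T(19) + M(12) = (19+12) mod 26 = 5 = F
  H(7) + T(19) = (7+19) mod 26 = 0 = A
  M(12) + M(12) = (12+12) mod 26 = 24 = Y
Ciphertext: MESHDBFAY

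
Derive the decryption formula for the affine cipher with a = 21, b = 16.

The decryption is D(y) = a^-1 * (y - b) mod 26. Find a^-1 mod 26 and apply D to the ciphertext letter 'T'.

Step 1: Find a^-1, the modular inverse of 21 mod 26.
Step 2: We need 21 * a^-1 = 1 (mod 26).
Step 3: 21 * 5 = 105 = 4 * 26 + 1, so a^-1 = 5.
Step 4: D(y) = 5(y - 16) mod 26.
Step 5: Apply to 'T' (y = 19): D(19) = 5 * (19 - 16) mod 26 = 5 * 3 mod 26 = 15 -> 'P'.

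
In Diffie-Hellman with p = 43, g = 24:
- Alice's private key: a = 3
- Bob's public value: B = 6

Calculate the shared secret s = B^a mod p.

Step 1: s = B^a mod p = 6^3 mod 43.
  6^1 mod 43 = 6
  6^2 mod 43 = (6 * 6) mod 43 = 36
  6^3 mod 43 = (36 * 6) mod 43 = 1
Result: shared secret = 1.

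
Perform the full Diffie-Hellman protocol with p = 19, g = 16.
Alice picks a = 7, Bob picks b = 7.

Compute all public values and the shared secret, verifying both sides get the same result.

Step 1: A = g^a mod p = 16^7 mod 19 = 17.
Step 2: B = g^b mod p = 16^7 mod 19 = 17.
Step 3: Alice computes s = B^a mod p = 17^7 mod 19 = 5.
Step 4: Bob computes s = A^b mod p = 17^7 mod 19 = 5.
Both sides agree: shared secret = 5.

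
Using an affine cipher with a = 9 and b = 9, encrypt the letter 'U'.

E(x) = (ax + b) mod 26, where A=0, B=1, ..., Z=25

Step 1: Convert 'U' to number: x = 20.
Step 2: E(20) = (9 * 20 + 9) mod 26 = 189 mod 26 = 7.
Step 3: Convert 7 back to letter: H.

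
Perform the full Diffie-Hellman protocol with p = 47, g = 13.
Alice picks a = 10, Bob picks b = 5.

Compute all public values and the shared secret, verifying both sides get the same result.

Step 1: A = g^a mod p = 13^10 mod 47 = 2.
Step 2: B = g^b mod p = 13^5 mod 47 = 40.
Step 3: Alice computes s = B^a mod p = 40^10 mod 47 = 32.
Step 4: Bob computes s = A^b mod p = 2^5 mod 47 = 32.
Both sides agree: shared secret = 32.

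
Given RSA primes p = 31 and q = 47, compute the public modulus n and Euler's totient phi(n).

Step 1: n = p * q = 31 * 47 = 1457.
Step 2: phi(n) = (p-1)(q-1) = 30 * 46 = 1380.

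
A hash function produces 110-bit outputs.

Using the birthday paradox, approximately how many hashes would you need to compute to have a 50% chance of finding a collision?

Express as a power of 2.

Step 1: The birthday paradox gives collision probability ~50% after sqrt(2^n) = 2^(n/2) hashes.
Step 2: For 110-bit output: 2^(110/2) = 2^55.
Step 3: Approximately 2^55 hash computations needed.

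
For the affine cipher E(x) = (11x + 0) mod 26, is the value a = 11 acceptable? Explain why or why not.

Step 1: Compute gcd(11, 26).
Step 2: gcd(11, 26) = 1.
Since gcd = 1, 11 is coprime with 26, so it is a valid key.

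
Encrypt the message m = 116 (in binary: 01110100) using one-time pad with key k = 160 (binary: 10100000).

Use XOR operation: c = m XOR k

Step 1: Write out the XOR operation bit by bit:
  Message: 01110100
  Key:     10100000
  XOR:     11010100
Step 2: Convert to decimal: 11010100 = 212.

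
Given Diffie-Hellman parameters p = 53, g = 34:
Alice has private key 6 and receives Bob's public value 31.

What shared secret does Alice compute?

Step 1: s = B^a mod p = 31^6 mod 53.
  31^1 mod 53 = 31
  31^2 mod 53 = (31 * 31) mod 53 = 7
  31^3 mod 53 = (7 * 31) mod 53 = 5
  31^4 mod 53 = (5 * 31) mod 53 = 49
  31^5 mod 53 = (49 * 31) mod 53 = 35
  31^6 mod 53 = (35 * 31) mod 53 = 25
Result: shared secret = 25.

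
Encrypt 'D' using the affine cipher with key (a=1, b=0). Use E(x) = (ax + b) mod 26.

Step 1: Convert 'D' to number: x = 3.
Step 2: E(3) = (1 * 3 + 0) mod 26 = 3 mod 26 = 3.
Step 3: Convert 3 back to letter: D.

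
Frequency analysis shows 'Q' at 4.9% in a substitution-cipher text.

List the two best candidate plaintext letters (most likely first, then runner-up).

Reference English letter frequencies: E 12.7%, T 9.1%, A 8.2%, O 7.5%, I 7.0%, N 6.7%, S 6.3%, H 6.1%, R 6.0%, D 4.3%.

Step 1: Observed frequency of 'Q' is 4.9%.
Step 2: Compute distances to each reference frequency and sort:
  D (4.3%): difference = 0.6% <-- BEST
  R (6.0%): difference = 1.1% <-- RUNNER-UP
  H (6.1%): difference = 1.2%
  S (6.3%): difference = 1.4%
  N (6.7%): difference = 1.8%
Step 3: Most likely is 'D' (4.3%, diff 0.6%); second most likely is 'R' (6.0%, diff 1.1%).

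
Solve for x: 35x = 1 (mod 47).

Step 1: We need x such that 35 * x = 1 (mod 47).
Step 2: Using the extended Euclidean algorithm or trial:
  35 * 43 = 1505 = 32 * 47 + 1.
Step 3: Since 1505 mod 47 = 1, the inverse is x = 43.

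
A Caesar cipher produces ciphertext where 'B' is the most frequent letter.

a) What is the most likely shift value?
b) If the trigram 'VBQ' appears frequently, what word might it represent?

Step 1: In English, 'E' is the most frequent letter (12.7%).
Step 2: The most frequent ciphertext letter is 'B' (position 1).
Step 3: Shift = (1 - 4) mod 26 = 23.
Step 4: Decrypt 'VBQ' by shifting back 23:
  V -> Y
  B -> E
  Q -> T
Step 5: 'VBQ' decrypts to 'YET'.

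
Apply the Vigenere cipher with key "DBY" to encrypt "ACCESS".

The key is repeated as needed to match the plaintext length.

Step 1: Repeat key to match plaintext length:
  Plaintext: ACCESS
  Key:       DBYDBY
Step 2: Encrypt each letter:
  A(0) + D(3) = (0+3) mod 26 = 3 = D
  C(2) + B(1) = (2+1) mod 26 = 3 = D
  C(2) + Y(24) = (2+24) mod 26 = 0 = A
  E(4) + D(3) = (4+3) mod 26 = 7 = H
  S(18) + B(1) = (18+1) mod 26 = 19 = T
  S(18) + Y(24) = (18+24) mod 26 = 16 = Q
Ciphertext: DDAHTQ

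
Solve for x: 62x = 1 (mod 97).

Step 1: We need x such that 62 * x = 1 (mod 97).
Step 2: Using the extended Euclidean algorithm or trial:
  62 * 36 = 2232 = 23 * 97 + 1.
Step 3: Since 2232 mod 97 = 1, the inverse is x = 36.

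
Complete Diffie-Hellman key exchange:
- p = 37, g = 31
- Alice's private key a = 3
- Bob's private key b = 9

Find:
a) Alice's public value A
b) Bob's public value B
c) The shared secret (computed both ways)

Step 1: A = g^a mod p = 31^3 mod 37 = 6.
Step 2: B = g^b mod p = 31^9 mod 37 = 31.
Step 3: Alice computes s = B^a mod p = 31^3 mod 37 = 6.
Step 4: Bob computes s = A^b mod p = 6^9 mod 37 = 6.
Both sides agree: shared secret = 6.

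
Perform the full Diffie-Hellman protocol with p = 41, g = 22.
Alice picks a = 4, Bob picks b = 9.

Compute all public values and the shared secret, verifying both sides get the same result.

Step 1: A = g^a mod p = 22^4 mod 41 = 23.
Step 2: B = g^b mod p = 22^9 mod 41 = 35.
Step 3: Alice computes s = B^a mod p = 35^4 mod 41 = 25.
Step 4: Bob computes s = A^b mod p = 23^9 mod 41 = 25.
Both sides agree: shared secret = 25.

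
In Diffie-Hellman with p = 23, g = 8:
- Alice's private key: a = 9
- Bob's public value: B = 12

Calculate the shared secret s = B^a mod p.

Step 1: s = B^a mod p = 12^9 mod 23.
  12^1 mod 23 = 12
  12^2 mod 23 = (12 * 12) mod 23 = 6
  12^3 mod 23 = (6 * 12) mod 23 = 3
  12^4 mod 23 = (3 * 12) mod 23 = 13
  12^5 mod 23 = (13 * 12) mod 23 = 18
  12^6 mod 23 = (18 * 12) mod 23 = 9
  12^7 mod 23 = (9 * 12) mod 23 = 16
  12^8 mod 23 = (16 * 12) mod 23 = 8
  12^9 mod 23 = (8 * 12) mod 23 = 4
Result: shared secret = 4.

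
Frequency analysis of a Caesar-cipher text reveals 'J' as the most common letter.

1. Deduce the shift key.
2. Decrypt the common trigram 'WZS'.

Step 1: In English, 'E' is the most frequent letter (12.7%).
Step 2: The most frequent ciphertext letter is 'J' (position 9).
Step 3: Shift = (9 - 4) mod 26 = 5.
Step 4: Decrypt 'WZS' by shifting back 5:
  W -> R
  Z -> U
  S -> N
Step 5: 'WZS' decrypts to 'RUN'.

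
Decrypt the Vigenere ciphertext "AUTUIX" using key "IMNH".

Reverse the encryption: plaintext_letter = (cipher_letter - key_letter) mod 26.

Step 1: Extend key: IMNHIM
Step 2: Decrypt each letter (c - k) mod 26:
  A(0) - I(8) = (0-8) mod 26 = 18 = S
  U(20) - M(12) = (20-12) mod 26 = 8 = I
  T(19) - N(13) = (19-13) mod 26 = 6 = G
  U(20) - H(7) = (20-7) mod 26 = 13 = N
  I(8) - I(8) = (8-8) mod 26 = 0 = A
  X(23) - M(12) = (23-12) mod 26 = 11 = L
Plaintext: SIGNAL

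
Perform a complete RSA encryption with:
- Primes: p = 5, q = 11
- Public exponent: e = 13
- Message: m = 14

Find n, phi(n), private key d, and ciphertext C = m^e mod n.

Step 1: n = 5 * 11 = 55.
Step 2: phi(n) = (5-1)(11-1) = 4 * 10 = 40.
Step 3: Find d = 13^(-1) mod 40 = 37.
  Verify: 13 * 37 = 481 = 1 (mod 40).
Step 4: C = 14^13 mod 55 = 49.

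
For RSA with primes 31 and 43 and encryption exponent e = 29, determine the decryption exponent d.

Step 1: n = 31 * 43 = 1333.
Step 2: phi(n) = 30 * 42 = 1260.
Step 3: Find d such that 29 * d = 1 (mod 1260).
Step 4: d = 29^(-1) mod 1260 = 869.
Verification: 29 * 869 = 25201 = 20 * 1260 + 1.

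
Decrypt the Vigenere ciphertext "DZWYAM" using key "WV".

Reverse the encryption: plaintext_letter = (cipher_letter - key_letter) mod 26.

Step 1: Extend key: WVWVWV
Step 2: Decrypt each letter (c - k) mod 26:
  D(3) - W(22) = (3-22) mod 26 = 7 = H
  Z(25) - V(21) = (25-21) mod 26 = 4 = E
  W(22) - W(22) = (22-22) mod 26 = 0 = A
  Y(24) - V(21) = (24-21) mod 26 = 3 = D
  A(0) - W(22) = (0-22) mod 26 = 4 = E
  M(12) - V(21) = (12-21) mod 26 = 17 = R
Plaintext: HEADER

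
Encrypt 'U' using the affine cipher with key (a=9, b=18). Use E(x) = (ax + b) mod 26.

Step 1: Convert 'U' to number: x = 20.
Step 2: E(20) = (9 * 20 + 18) mod 26 = 198 mod 26 = 16.
Step 3: Convert 16 back to letter: Q.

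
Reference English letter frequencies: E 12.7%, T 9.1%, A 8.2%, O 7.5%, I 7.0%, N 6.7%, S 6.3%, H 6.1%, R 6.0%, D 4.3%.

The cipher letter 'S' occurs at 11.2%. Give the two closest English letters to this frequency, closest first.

Step 1: Observed frequency of 'S' is 11.2%.
Step 2: Compute distances to each reference frequency and sort:
  E (12.7%): difference = 1.5% <-- BEST
  T (9.1%): difference = 2.1% <-- RUNNER-UP
  A (8.2%): difference = 3.0%
  O (7.5%): difference = 3.7%
  I (7.0%): difference = 4.2%
Step 3: Most likely is 'E' (12.7%, diff 1.5%); second most likely is 'T' (9.1%, diff 2.1%).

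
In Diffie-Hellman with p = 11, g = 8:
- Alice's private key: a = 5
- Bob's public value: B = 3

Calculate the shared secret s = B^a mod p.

Step 1: s = B^a mod p = 3^5 mod 11.
  3^1 mod 11 = 3
  3^2 mod 11 = (3 * 3) mod 11 = 9
  3^3 mod 11 = (9 * 3) mod 11 = 5
  3^4 mod 11 = (5 * 3) mod 11 = 4
  3^5 mod 11 = (4 * 3) mod 11 = 1
Result: shared secret = 1.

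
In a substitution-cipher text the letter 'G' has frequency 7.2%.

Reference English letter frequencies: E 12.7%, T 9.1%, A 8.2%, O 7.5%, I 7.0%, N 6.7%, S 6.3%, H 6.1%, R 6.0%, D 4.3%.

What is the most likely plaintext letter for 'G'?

Step 1: The observed frequency is 7.2%.
Step 2: Compare with English frequencies:
  E: 12.7% (difference: 5.5%)
  T: 9.1% (difference: 1.9%)
  A: 8.2% (difference: 1.0%)
  O: 7.5% (difference: 0.3%)
  I: 7.0% (difference: 0.2%) <-- closest
  N: 6.7% (difference: 0.5%)
  S: 6.3% (difference: 0.9%)
  H: 6.1% (difference: 1.1%)
  R: 6.0% (difference: 1.2%)
  D: 4.3% (difference: 2.9%)
Step 3: 'G' most likely represents 'I' (frequency 7.0%).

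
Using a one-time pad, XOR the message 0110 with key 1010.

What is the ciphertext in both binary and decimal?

Step 1: Write out the XOR operation bit by bit:
  Message: 0110
  Key:     1010
  XOR:     1100
Step 2: Convert to decimal: 1100 = 12.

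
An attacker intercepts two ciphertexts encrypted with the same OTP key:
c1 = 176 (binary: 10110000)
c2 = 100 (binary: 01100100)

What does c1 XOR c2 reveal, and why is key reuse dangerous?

Step 1: c1 XOR c2 = (m1 XOR k) XOR (m2 XOR k).
Step 2: By XOR associativity/commutativity: = m1 XOR m2 XOR k XOR k = m1 XOR m2.
Step 3: 10110000 XOR 01100100 = 11010100 = 212.
Step 4: The key cancels out! An attacker learns m1 XOR m2 = 212, revealing the relationship between plaintexts.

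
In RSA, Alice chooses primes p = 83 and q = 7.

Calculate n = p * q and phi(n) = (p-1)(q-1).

Step 1: n = p * q = 83 * 7 = 581.
Step 2: phi(n) = (p-1)(q-1) = 82 * 6 = 492.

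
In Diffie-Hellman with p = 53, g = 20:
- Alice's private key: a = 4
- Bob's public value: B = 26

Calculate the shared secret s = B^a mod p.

Step 1: s = B^a mod p = 26^4 mod 53.
  26^1 mod 53 = 26
  26^2 mod 53 = (26 * 26) mod 53 = 40
  26^3 mod 53 = (40 * 26) mod 53 = 33
  26^4 mod 53 = (33 * 26) mod 53 = 10
Result: shared secret = 10.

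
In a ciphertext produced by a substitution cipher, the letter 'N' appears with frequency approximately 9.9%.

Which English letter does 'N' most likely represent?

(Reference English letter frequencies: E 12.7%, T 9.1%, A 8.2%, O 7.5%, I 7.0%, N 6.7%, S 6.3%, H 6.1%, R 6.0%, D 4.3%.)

Step 1: The observed frequency is 9.9%.
Step 2: Compare with English frequencies:
  E: 12.7% (difference: 2.8%)
  T: 9.1% (difference: 0.8%) <-- closest
  A: 8.2% (difference: 1.7%)
  O: 7.5% (difference: 2.4%)
  I: 7.0% (difference: 2.9%)
  N: 6.7% (difference: 3.2%)
  S: 6.3% (difference: 3.6%)
  H: 6.1% (difference: 3.8%)
  R: 6.0% (difference: 3.9%)
  D: 4.3% (difference: 5.6%)
Step 3: 'N' most likely represents 'T' (frequency 9.1%).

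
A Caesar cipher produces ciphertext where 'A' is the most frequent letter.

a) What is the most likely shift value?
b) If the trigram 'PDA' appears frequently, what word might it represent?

Step 1: In English, 'E' is the most frequent letter (12.7%).
Step 2: The most frequent ciphertext letter is 'A' (position 0).
Step 3: Shift = (0 - 4) mod 26 = 22.
Step 4: Decrypt 'PDA' by shifting back 22:
  P -> T
  D -> H
  A -> E
Step 5: 'PDA' decrypts to 'THE'.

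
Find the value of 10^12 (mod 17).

Step 1: Compute 10^12 mod 17 step by step, reducing modulo 17 at each step.
  10^1 mod 17 = 10
  10^2 mod 17 = (10 * 10) mod 17 = 15
  10^3 mod 17 = (15 * 10) mod 17 = 14
  10^4 mod 17 = (14 * 10) mod 17 = 4
  10^5 mod 17 = (4 * 10) mod 17 = 6
  10^6 mod 17 = (6 * 10) mod 17 = 9
  10^7 mod 17 = (9 * 10) mod 17 = 5
  10^8 mod 17 = (5 * 10) mod 17 = 16
  10^9 mod 17 = (16 * 10) mod 17 = 7
  10^10 mod 17 = (7 * 10) mod 17 = 2
  10^11 mod 17 = (2 * 10) mod 17 = 3
  10^12 mod 17 = (3 * 10) mod 17 = 13
Step 2: Result = 13.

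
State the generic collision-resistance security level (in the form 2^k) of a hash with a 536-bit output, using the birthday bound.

Step 1: The birthday paradox gives collision probability ~50% after sqrt(2^n) = 2^(n/2) hashes.
Step 2: For 536-bit output: 2^(536/2) = 2^268.
Step 3: Approximately 2^268 hash computations needed.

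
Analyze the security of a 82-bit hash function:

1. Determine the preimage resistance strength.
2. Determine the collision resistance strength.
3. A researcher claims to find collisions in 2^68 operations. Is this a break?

Step 1: Preimage resistance requires brute-force of 2^82 operations.
Step 2: Collision resistance (birthday bound) = 2^(82/2) = 2^41.
Step 3: The claimed attack costs 2^68 operations.
Step 4: Since 2^68 >= 2^41, the claimed attack is no faster than the generic birthday attack, so this does not break collision resistance.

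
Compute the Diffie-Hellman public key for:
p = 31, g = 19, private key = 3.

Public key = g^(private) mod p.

Step 1: A = g^a mod p = 19^3 mod 31.
  19^1 mod 31 = 19
  19^2 mod 31 = (19 * 19) mod 31 = 20
  19^3 mod 31 = (20 * 19) mod 31 = 8
Result: A = 8.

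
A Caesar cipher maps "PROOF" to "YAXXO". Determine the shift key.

Step 1: Compare first letters: P (position 15) -> Y (position 24).
Step 2: Shift = (24 - 15) mod 26 = 9.
The shift value is 9.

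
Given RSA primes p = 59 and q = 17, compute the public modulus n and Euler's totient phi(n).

Step 1: n = p * q = 59 * 17 = 1003.
Step 2: phi(n) = (p-1)(q-1) = 58 * 16 = 928.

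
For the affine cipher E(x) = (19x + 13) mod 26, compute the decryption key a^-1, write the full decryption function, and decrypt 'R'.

Step 1: Find a^-1, the modular inverse of 19 mod 26.
Step 2: We need 19 * a^-1 = 1 (mod 26).
Step 3: 19 * 11 = 209 = 8 * 26 + 1, so a^-1 = 11.
Step 4: D(y) = 11(y - 13) mod 26.
Step 5: Apply to 'R' (y = 17): D(17) = 11 * (17 - 13) mod 26 = 11 * 4 mod 26 = 18 -> 'S'.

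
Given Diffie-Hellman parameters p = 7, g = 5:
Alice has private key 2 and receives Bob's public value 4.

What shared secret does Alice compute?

Step 1: s = B^a mod p = 4^2 mod 7.
  4^1 mod 7 = 4
  4^2 mod 7 = (4 * 4) mod 7 = 2
Result: shared secret = 2.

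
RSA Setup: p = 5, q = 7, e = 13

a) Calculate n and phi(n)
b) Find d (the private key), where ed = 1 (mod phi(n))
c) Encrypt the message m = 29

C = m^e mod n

Step 1: n = 5 * 7 = 35.
Step 2: phi(n) = (5-1)(7-1) = 4 * 6 = 24.
Step 3: Find d = 13^(-1) mod 24 = 13.
  Verify: 13 * 13 = 169 = 1 (mod 24).
Step 4: C = 29^13 mod 35 = 29.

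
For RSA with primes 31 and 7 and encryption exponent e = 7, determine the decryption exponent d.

Step 1: n = 31 * 7 = 217.
Step 2: phi(n) = 30 * 6 = 180.
Step 3: Find d such that 7 * d = 1 (mod 180).
Step 4: d = 7^(-1) mod 180 = 103.
Verification: 7 * 103 = 721 = 4 * 180 + 1.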